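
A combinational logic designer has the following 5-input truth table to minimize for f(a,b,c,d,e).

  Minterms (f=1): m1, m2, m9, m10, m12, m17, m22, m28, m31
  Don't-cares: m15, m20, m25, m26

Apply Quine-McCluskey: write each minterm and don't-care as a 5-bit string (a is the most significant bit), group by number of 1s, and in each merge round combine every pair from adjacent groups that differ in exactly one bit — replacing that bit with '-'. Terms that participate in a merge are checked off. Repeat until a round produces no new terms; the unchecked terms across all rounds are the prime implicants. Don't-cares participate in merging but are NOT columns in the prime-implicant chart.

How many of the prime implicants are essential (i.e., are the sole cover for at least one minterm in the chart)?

5

[col 0] 00001*, 00010*, 01001*, 01010*, 01100*, 01111*, 10001*, 10100*, 10110*, 11001*, 11010*, 11100*, 11111*
[col 1] -0001*, -1001*, -1010, -1100, -1111, 0-001*, 0-010, 1-001*, 1-100, 101-0
[col 2] --001
Prime implicants: --001, -1010, -1100, -1111, 0-010, 1-100, 101-0
PI chart (minterm → PIs covering it):
  1 | --001  (sole → essential)
  2 | 0-010  (sole → essential)
  9 | --001  (sole → essential)
  10 | -1010,0-010
  12 | -1100  (sole → essential)
  17 | --001  (sole → essential)
  22 | 101-0  (sole → essential)
  28 | -1100,1-100
  31 | -1111  (sole → essential)
Essential prime implicants: --001, -1100, -1111, 0-010, 101-0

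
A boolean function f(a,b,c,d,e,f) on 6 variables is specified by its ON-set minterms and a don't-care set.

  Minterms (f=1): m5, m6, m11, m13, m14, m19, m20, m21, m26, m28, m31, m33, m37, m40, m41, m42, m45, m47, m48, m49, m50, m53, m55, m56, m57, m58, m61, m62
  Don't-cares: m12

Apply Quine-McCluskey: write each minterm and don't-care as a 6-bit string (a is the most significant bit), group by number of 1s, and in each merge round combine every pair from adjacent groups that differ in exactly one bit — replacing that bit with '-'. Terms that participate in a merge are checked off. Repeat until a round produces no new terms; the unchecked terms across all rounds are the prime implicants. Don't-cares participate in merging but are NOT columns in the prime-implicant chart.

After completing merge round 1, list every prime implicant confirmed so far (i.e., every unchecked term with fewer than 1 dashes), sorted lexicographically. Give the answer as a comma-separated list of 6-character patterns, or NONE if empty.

[col 0] 000101*, 000110*, 001011, 001100*, 001101*, 001110*, 010011, 010100*, 010101*, 011010*, 011100*, 011111, 100001*, 100101*, 101000*, 101001*, 101010*, 101101*, 101111*, 110000*, 110001*, 110010*, 110101*, 110111*, 111000*, 111001*, 111010*, 111101*, 111110*
[col 1] -00101*, -01101*, -10101*, -11010, 0-0101*, 0-1100, 00-101*, 00-110, 0011-0, 00110-, 01-100, 01010-, 1-0001*, 1-0101*, 1-1000*, 1-1001*, 1-1010*, 1-1101*, 10-001*, 10-101*, 100-01*, 101-01*, 1010-0*, 10100-*, 1011-1, 11-000*, 11-001*, 11-010*, 11-101*, 110-01*, 1100-0*, 11000-*, 1101-1, 111-01*, 111-10, 1110-0*, 11100-*
[col 2] --0101, -0-101, 1--001*, 1--101*, 1-0-01*, 1-1-01*, 1-10-0, 1-100-, 10--01*, 11--01*, 11-0-0, 11-00-
[col 3] 1---01
Prime implicants: --0101, -0-101, -11010, 0-1100, 00-110, 001011, 0011-0, 00110-, 01-100, 010011, 01010-, 011111, 1---01, 1-10-0, 1-100-, 1011-1, 11-0-0, 11-00-, 1101-1, 111-10

001011, 010011, 011111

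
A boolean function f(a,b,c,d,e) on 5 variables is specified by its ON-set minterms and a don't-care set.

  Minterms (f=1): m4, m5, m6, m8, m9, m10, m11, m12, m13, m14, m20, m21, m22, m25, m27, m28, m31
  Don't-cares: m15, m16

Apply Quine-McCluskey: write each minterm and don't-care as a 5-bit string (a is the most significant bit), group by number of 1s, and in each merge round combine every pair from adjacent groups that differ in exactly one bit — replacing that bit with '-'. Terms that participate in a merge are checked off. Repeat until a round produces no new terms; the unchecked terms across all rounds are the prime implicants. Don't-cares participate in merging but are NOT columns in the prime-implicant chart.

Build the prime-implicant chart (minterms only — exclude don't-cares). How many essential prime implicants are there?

6

Round 0: 00100✓ 00101✓ 00110✓ 01000✓ 01001✓ 01010✓ 01011✓ 01100✓ 01101✓ 01110✓ 01111✓ 10000✓ 10100✓ 10101✓ 10110✓ 11001✓ 11011✓ 11100✓ 11111✓
Round 1: -0100✓ -0101✓ -0110✓ -1001✓ -1011✓ -1100✓ -1111✓ 0-100✓ 0-101✓ 0-110✓ 001-0✓ 0010-✓ 01-00✓ 01-01✓ 01-10✓ 01-11✓ 010-0✓ 010-1✓ 0100-✓ 0101-✓ 011-0✓ 011-1✓ 0110-✓ 0111-✓ 1-100✓ 10-00 101-0✓ 1010-✓ 11-11✓ 110-1✓
Round 2: --100 -01-0 -010- -1-11 -10-1 0-1-0 0-10- 01--0✓ 01--1✓ 01-0-✓ 01-1-✓ 010--✓ 011--✓
Round 3: 01---
PIs = {--100, -01-0, -010-, -1-11, -10-1, 0-1-0, 0-10-, 01---, 10-00}
Coverage chart:
  m4: --100,-01-0,-010-,0-1-0,0-10-
  m5: -010-,0-10-
  m6: -01-0,0-1-0
  m8: 01--- ←essential
  m9: -10-1,01---
  m10: 01--- ←essential
  m11: -1-11,-10-1,01---
  m12: --100,0-1-0,0-10-,01---
  m13: 0-10-,01---
  m14: 0-1-0,01---
  m20: --100,-01-0,-010-,10-00
  m21: -010- ←essential
  m22: -01-0 ←essential
  m25: -10-1 ←essential
  m27: -1-11,-10-1
  m28: --100 ←essential
  m31: -1-11 ←essential
Essential: --100, -01-0, -010-, -1-11, -10-1, 01---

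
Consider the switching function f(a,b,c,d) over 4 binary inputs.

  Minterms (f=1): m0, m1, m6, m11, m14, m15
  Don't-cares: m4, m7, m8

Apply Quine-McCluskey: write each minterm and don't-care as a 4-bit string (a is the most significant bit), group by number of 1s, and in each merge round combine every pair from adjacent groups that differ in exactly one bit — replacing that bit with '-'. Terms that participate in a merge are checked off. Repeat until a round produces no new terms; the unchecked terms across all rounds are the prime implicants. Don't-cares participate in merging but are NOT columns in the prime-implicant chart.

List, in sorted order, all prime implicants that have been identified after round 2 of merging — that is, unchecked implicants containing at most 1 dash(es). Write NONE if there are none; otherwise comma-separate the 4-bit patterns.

-000, 0-00, 000-, 01-0, 1-11

[col 0] 0000*, 0001*, 0100*, 0110*, 0111*, 1000*, 1011*, 1110*, 1111*
[col 1] -000, -110*, -111*, 0-00, 000-, 01-0, 011-*, 1-11, 111-*
[col 2] -11-
Prime implicants: -000, -11-, 0-00, 000-, 01-0, 1-11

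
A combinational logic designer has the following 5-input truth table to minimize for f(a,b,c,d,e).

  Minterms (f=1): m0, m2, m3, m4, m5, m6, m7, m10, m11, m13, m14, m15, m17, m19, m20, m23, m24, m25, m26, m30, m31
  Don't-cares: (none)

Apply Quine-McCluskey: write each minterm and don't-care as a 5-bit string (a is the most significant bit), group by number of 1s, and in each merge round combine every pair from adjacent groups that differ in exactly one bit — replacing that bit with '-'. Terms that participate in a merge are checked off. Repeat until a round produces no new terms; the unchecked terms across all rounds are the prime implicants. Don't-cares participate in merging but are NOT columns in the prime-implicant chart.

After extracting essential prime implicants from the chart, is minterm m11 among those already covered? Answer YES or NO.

size-2^0 implicants → 00000(✓)  00010(✓)  00011(✓)  00100(✓)  00101(✓)  00110(✓)  00111(✓)  01010(✓)  01011(✓)  01101(✓)  01110(✓)  01111(✓)  10001(✓)  10011(✓)  10100(✓)  10111(✓)  11000(✓)  11001(✓)  11010(✓)  11110(✓)  11111(✓)
size-2^1 implicants → -0011(✓)  -0100  -0111(✓)  -1010(✓)  -1110(✓)  -1111(✓)  0-010(✓)  0-011(✓)  0-101(✓)  0-110(✓)  0-111(✓)  00-00(✓)  00-10(✓)  00-11(✓)  000-0(✓)  0001-(✓)  001-0(✓)  001-1(✓)  0010-(✓)  0011-(✓)  01-10(✓)  01-11(✓)  0101-(✓)  011-1(✓)  0111-(✓)  1-001  1-111(✓)  10-11(✓)  100-1  11-10(✓)  110-0  1100-  1111-(✓)
size-2^2 implicants → --111  -0-11  -1-10  -111-  0--10(✓)  0--11(✓)  0-01-(✓)  0-1-1  0-11-(✓)  00--0  00-1-(✓)  001--  01-1-(✓)
size-2^3 implicants → 0--1-
Unchecked terms (primes): --111, -0-11, -0100, -1-10, -111-, 0--1-, 0-1-1, 00--0, 001--, 1-001, 100-1, 110-0, 1100-
Minterm coverage:
  m0 ⊆ 00--0 [E]
  m2 ⊆ 0--1-,00--0
  m3 ⊆ -0-11,0--1-
  m4 ⊆ -0100,00--0,001--
  m5 ⊆ 0-1-1,001--
  m6 ⊆ 0--1-,00--0,001--
  m7 ⊆ --111,-0-11,0--1-,0-1-1,001--
  m10 ⊆ -1-10,0--1-
  m11 ⊆ 0--1- [E]
  m13 ⊆ 0-1-1 [E]
  m14 ⊆ -1-10,-111-,0--1-
  m15 ⊆ --111,-111-,0--1-,0-1-1
  m17 ⊆ 1-001,100-1
  m19 ⊆ -0-11,100-1
  m20 ⊆ -0100 [E]
  m23 ⊆ --111,-0-11
  m24 ⊆ 110-0,1100-
  m25 ⊆ 1-001,1100-
  m26 ⊆ -1-10,110-0
  m30 ⊆ -1-10,-111-
  m31 ⊆ --111,-111-
E = {-0100, 0--1-, 0-1-1, 00--0}

YES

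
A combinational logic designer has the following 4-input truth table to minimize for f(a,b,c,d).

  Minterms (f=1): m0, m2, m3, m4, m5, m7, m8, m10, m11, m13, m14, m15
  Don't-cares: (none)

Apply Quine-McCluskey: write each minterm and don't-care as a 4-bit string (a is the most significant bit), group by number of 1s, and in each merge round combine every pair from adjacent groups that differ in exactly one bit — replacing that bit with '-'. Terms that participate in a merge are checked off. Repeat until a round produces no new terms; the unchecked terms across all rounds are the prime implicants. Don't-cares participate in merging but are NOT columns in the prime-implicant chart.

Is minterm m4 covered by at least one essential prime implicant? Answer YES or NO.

NO

size-2^0 implicants → 0000(✓)  0010(✓)  0011(✓)  0100(✓)  0101(✓)  0111(✓)  1000(✓)  1010(✓)  1011(✓)  1101(✓)  1110(✓)  1111(✓)
size-2^1 implicants → -000(✓)  -010(✓)  -011(✓)  -101(✓)  -111(✓)  0-00  0-11(✓)  00-0(✓)  001-(✓)  01-1(✓)  010-  1-10(✓)  1-11(✓)  10-0(✓)  101-(✓)  11-1(✓)  111-(✓)
size-2^2 implicants → --11  -0-0  -01-  -1-1  1-1-
Unchecked terms (primes): --11, -0-0, -01-, -1-1, 0-00, 010-, 1-1-
Minterm coverage:
  m0 ⊆ -0-0,0-00
  m2 ⊆ -0-0,-01-
  m3 ⊆ --11,-01-
  m4 ⊆ 0-00,010-
  m5 ⊆ -1-1,010-
  m7 ⊆ --11,-1-1
  m8 ⊆ -0-0 [E]
  m10 ⊆ -0-0,-01-,1-1-
  m11 ⊆ --11,-01-,1-1-
  m13 ⊆ -1-1 [E]
  m14 ⊆ 1-1- [E]
  m15 ⊆ --11,-1-1,1-1-
E = {-0-0, -1-1, 1-1-}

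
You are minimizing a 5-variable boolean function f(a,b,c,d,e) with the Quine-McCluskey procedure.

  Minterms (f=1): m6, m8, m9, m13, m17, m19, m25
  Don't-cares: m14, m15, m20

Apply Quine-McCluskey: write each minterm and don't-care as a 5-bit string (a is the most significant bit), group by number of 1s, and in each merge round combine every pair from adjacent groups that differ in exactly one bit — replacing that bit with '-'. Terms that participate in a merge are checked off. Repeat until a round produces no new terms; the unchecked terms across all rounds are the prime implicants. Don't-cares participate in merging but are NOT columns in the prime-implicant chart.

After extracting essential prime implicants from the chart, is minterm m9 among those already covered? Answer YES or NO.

[col 0] 00110*, 01000*, 01001*, 01101*, 01110*, 01111*, 10001*, 10011*, 10100, 11001*
[col 1] -1001, 0-110, 01-01, 0100-, 011-1, 0111-, 1-001, 100-1
Prime implicants: -1001, 0-110, 01-01, 0100-, 011-1, 0111-, 1-001, 100-1, 10100
PI chart (minterm → PIs covering it):
  6 | 0-110  (sole → essential)
  8 | 0100-  (sole → essential)
  9 | -1001,01-01,0100-
  13 | 01-01,011-1
  17 | 1-001,100-1
  19 | 100-1  (sole → essential)
  25 | -1001,1-001
Essential prime implicants: 0-110, 0100-, 100-1

YES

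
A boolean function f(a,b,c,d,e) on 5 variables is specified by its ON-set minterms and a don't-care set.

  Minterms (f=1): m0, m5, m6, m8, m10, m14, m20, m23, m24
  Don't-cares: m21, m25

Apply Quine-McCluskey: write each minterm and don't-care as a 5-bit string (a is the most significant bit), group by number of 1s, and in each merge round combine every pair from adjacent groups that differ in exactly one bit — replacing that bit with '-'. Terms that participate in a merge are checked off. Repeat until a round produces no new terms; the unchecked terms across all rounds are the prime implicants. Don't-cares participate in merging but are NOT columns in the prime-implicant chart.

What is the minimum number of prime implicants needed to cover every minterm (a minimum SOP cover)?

7

[col 0] 00000*, 00101*, 00110*, 01000*, 01010*, 01110*, 10100*, 10101*, 10111*, 11000*, 11001*
[col 1] -0101, -1000, 0-000, 0-110, 01-10, 010-0, 101-1, 1010-, 1100-
Prime implicants: -0101, -1000, 0-000, 0-110, 01-10, 010-0, 101-1, 1010-, 1100-
PI chart (minterm → PIs covering it):
  0 | 0-000  (sole → essential)
  5 | -0101  (sole → essential)
  6 | 0-110  (sole → essential)
  8 | -1000,0-000,010-0
  10 | 01-10,010-0
  14 | 0-110,01-10
  20 | 1010-  (sole → essential)
  23 | 101-1  (sole → essential)
  24 | -1000,1100-
Essential prime implicants: -0101, 0-000, 0-110, 101-1, 1010-
Petrick residual → -1000, 01-10
Minimum SOP uses 7 PIs: b'cd'e + bc'd'e' + a'c'd'e' + a'cde' + a'bde' + ab'ce + ab'cd'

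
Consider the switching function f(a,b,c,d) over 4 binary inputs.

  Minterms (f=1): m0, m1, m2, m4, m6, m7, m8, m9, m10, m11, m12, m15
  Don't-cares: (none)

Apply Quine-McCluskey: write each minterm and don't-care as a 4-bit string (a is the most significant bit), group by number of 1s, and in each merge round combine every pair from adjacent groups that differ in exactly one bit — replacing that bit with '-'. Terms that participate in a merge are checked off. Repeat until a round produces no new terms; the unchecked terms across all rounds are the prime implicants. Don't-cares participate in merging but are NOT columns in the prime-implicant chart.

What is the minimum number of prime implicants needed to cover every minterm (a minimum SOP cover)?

5

Round 0: 0000✓ 0001✓ 0010✓ 0100✓ 0110✓ 0111✓ 1000✓ 1001✓ 1010✓ 1011✓ 1100✓ 1111✓
Round 1: -000✓ -001✓ -010✓ -100✓ -111 0-00✓ 0-10✓ 00-0✓ 000-✓ 01-0✓ 011- 1-00✓ 1-11 10-0✓ 10-1✓ 100-✓ 101-✓
Round 2: --00 -0-0 -00- 0--0 10--
PIs = {--00, -0-0, -00-, -111, 0--0, 011-, 1-11, 10--}
Coverage chart:
  m0: --00,-0-0,-00-,0--0
  m1: -00- ←essential
  m2: -0-0,0--0
  m4: --00,0--0
  m6: 0--0,011-
  m7: -111,011-
  m8: --00,-0-0,-00-,10--
  m9: -00-,10--
  m10: -0-0,10--
  m11: 1-11,10--
  m12: --00 ←essential
  m15: -111,1-11
Essential: --00, -00-
Petrick residual → -0-0, 011-, 1-11
Min cover (5 terms): c'd' + b'd' + b'c' + a'bc + acd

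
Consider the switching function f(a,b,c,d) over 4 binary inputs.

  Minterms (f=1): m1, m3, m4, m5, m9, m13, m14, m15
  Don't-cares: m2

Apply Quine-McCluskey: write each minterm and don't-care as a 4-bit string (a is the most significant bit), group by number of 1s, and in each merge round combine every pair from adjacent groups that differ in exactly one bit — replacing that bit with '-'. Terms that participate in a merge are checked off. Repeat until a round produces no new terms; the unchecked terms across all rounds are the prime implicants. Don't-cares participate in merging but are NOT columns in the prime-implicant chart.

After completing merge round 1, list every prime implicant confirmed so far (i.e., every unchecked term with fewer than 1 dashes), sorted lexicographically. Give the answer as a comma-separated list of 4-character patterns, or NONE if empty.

NONE

Round 0: 0001✓ 0010✓ 0011✓ 0100✓ 0101✓ 1001✓ 1101✓ 1110✓ 1111✓
Round 1: -001✓ -101✓ 0-01✓ 00-1 001- 010- 1-01✓ 11-1 111-
Round 2: --01
PIs = {--01, 00-1, 001-, 010-, 11-1, 111-}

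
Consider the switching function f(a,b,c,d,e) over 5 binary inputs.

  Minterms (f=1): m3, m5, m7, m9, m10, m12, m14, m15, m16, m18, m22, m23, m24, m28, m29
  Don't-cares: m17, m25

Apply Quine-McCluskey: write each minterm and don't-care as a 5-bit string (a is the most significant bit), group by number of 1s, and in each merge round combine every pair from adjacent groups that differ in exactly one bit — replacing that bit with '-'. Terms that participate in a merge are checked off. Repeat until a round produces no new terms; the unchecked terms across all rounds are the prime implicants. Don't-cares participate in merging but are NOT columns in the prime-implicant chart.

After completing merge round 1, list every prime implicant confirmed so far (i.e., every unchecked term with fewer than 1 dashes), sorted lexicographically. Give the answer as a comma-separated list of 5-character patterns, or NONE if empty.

[col 0] 00011*, 00101*, 00111*, 01001*, 01010*, 01100*, 01110*, 01111*, 10000*, 10001*, 10010*, 10110*, 10111*, 11000*, 11001*, 11100*, 11101*
[col 1] -0111, -1001, -1100, 0-111, 00-11, 001-1, 01-10, 011-0, 0111-, 1-000*, 1-001*, 10-10, 100-0, 1000-*, 1011-, 11-00*, 11-01*, 1100-*, 1110-*
[col 2] 1-00-, 11-0-
Prime implicants: -0111, -1001, -1100, 0-111, 00-11, 001-1, 01-10, 011-0, 0111-, 1-00-, 10-10, 100-0, 1011-, 11-0-

NONE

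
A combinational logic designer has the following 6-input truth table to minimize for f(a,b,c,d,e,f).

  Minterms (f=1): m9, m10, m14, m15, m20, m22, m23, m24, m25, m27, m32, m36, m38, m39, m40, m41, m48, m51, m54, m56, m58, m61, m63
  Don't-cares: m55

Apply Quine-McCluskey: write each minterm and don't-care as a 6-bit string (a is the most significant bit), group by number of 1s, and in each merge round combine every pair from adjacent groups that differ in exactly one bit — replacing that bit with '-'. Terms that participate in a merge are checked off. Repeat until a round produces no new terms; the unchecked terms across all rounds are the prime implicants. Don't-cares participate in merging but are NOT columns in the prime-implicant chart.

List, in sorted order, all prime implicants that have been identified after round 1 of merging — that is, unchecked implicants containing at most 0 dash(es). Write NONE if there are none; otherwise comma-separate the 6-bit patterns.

NONE

Round 0: 001001✓ 001010✓ 001110✓ 001111✓ 010100✓ 010110✓ 010111✓ 011000✓ 011001✓ 011011✓ 100000✓ 100100✓ 100110✓ 100111✓ 101000✓ 101001✓ 110000✓ 110011✓ 110110✓ 110111✓ 111000✓ 111010✓ 111101✓ 111111✓
Round 1: -01001 -10110✓ -10111✓ -11000 0-1001 001-10 00111- 0101-0 01011-✓ 0110-1 01100- 1-0000✓ 1-0110✓ 1-0111✓ 1-1000✓ 10-000✓ 100-00 1001-0 10011-✓ 10100- 11-000✓ 11-111 110-11 11011-✓ 1110-0 1111-1
Round 2: -1011- 1--000 1-011-
PIs = {-01001, -1011-, -11000, 0-1001, 001-10, 00111-, 0101-0, 0110-1, 01100-, 1--000, 1-011-, 100-00, 1001-0, 10100-, 11-111, 110-11, 1110-0, 1111-1}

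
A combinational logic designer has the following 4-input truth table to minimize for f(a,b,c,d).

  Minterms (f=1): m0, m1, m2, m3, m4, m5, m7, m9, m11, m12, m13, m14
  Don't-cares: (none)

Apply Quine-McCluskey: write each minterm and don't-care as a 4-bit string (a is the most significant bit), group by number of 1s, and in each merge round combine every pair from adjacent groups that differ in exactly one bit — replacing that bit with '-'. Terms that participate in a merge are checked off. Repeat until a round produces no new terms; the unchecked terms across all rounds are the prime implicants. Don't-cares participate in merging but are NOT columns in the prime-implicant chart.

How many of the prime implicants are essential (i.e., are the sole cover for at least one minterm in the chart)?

[col 0] 0000*, 0001*, 0010*, 0011*, 0100*, 0101*, 0111*, 1001*, 1011*, 1100*, 1101*, 1110*
[col 1] -001*, -011*, -100*, -101*, 0-00*, 0-01*, 0-11*, 00-0*, 00-1*, 000-*, 001-*, 01-1*, 010-*, 1-01*, 10-1*, 11-0, 110-*
[col 2] --01, -0-1, -10-, 0--1, 0-0-, 00--
Prime implicants: --01, -0-1, -10-, 0--1, 0-0-, 00--, 11-0
PI chart (minterm → PIs covering it):
  0 | 0-0-,00--
  1 | --01,-0-1,0--1,0-0-,00--
  2 | 00--  (sole → essential)
  3 | -0-1,0--1,00--
  4 | -10-,0-0-
  5 | --01,-10-,0--1,0-0-
  7 | 0--1  (sole → essential)
  9 | --01,-0-1
  11 | -0-1  (sole → essential)
  12 | -10-,11-0
  13 | --01,-10-
  14 | 11-0  (sole → essential)
Essential prime implicants: -0-1, 0--1, 00--, 11-0

4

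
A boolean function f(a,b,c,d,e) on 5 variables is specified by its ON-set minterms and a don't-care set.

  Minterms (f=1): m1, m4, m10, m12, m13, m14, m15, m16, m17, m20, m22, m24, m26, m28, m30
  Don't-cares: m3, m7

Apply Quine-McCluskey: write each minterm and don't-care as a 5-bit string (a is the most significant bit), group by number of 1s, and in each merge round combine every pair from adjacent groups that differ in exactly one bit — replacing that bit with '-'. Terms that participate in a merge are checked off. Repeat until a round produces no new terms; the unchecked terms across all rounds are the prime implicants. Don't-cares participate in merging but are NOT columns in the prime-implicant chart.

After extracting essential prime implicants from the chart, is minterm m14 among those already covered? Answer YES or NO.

size-2^0 implicants → 00001(✓)  00011(✓)  00100(✓)  00111(✓)  01010(✓)  01100(✓)  01101(✓)  01110(✓)  01111(✓)  10000(✓)  10001(✓)  10100(✓)  10110(✓)  11000(✓)  11010(✓)  11100(✓)  11110(✓)
size-2^1 implicants → -0001  -0100(✓)  -1010(✓)  -1100(✓)  -1110(✓)  0-100(✓)  0-111  00-11  000-1  01-10(✓)  011-0(✓)  011-1(✓)  0110-(✓)  0111-(✓)  1-000(✓)  1-100(✓)  1-110(✓)  10-00(✓)  1000-  101-0(✓)  11-00(✓)  11-10(✓)  110-0(✓)  111-0(✓)
size-2^2 implicants → --100  -1-10  -11-0  011--  1--00  1-1-0  11--0
Unchecked terms (primes): --100, -0001, -1-10, -11-0, 0-111, 00-11, 000-1, 011--, 1--00, 1-1-0, 1000-, 11--0
Minterm coverage:
  m1 ⊆ -0001,000-1
  m4 ⊆ --100 [E]
  m10 ⊆ -1-10 [E]
  m12 ⊆ --100,-11-0,011--
  m13 ⊆ 011-- [E]
  m14 ⊆ -1-10,-11-0,011--
  m15 ⊆ 0-111,011--
  m16 ⊆ 1--00,1000-
  m17 ⊆ -0001,1000-
  m20 ⊆ --100,1--00,1-1-0
  m22 ⊆ 1-1-0 [E]
  m24 ⊆ 1--00,11--0
  m26 ⊆ -1-10,11--0
  m28 ⊆ --100,-11-0,1--00,1-1-0,11--0
  m30 ⊆ -1-10,-11-0,1-1-0,11--0
E = {--100, -1-10, 011--, 1-1-0}

YES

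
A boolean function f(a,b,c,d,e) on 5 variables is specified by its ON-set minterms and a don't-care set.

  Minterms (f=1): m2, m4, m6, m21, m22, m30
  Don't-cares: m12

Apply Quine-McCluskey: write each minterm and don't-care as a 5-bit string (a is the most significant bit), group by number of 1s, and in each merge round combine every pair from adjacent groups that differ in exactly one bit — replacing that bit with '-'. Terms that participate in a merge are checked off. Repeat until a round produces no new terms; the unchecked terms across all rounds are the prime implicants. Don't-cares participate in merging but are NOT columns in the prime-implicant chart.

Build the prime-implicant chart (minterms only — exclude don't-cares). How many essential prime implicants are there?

[col 0] 00010*, 00100*, 00110*, 01100*, 10101, 10110*, 11110*
[col 1] -0110, 0-100, 00-10, 001-0, 1-110
Prime implicants: -0110, 0-100, 00-10, 001-0, 1-110, 10101
PI chart (minterm → PIs covering it):
  2 | 00-10  (sole → essential)
  4 | 0-100,001-0
  6 | -0110,00-10,001-0
  21 | 10101  (sole → essential)
  22 | -0110,1-110
  30 | 1-110  (sole → essential)
Essential prime implicants: 00-10, 1-110, 10101

3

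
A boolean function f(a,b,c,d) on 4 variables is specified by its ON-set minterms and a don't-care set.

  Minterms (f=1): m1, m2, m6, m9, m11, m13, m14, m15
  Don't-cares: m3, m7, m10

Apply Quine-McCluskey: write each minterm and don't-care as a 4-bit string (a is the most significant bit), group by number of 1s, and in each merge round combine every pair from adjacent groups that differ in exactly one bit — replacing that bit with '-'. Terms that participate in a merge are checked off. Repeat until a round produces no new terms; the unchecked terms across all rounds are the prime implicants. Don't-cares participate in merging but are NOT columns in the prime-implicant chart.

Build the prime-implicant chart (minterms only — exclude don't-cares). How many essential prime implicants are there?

3

[col 0] 0001*, 0010*, 0011*, 0110*, 0111*, 1001*, 1010*, 1011*, 1101*, 1110*, 1111*
[col 1] -001*, -010*, -011*, -110*, -111*, 0-10*, 0-11*, 00-1*, 001-*, 011-*, 1-01*, 1-10*, 1-11*, 10-1*, 101-*, 11-1*, 111-*
[col 2] --10*, --11*, -0-1, -01-*, -11-*, 0-1-*, 1--1, 1-1-*
[col 3] --1-
Prime implicants: --1-, -0-1, 1--1
PI chart (minterm → PIs covering it):
  1 | -0-1  (sole → essential)
  2 | --1-  (sole → essential)
  6 | --1-  (sole → essential)
  9 | -0-1,1--1
  11 | --1-,-0-1,1--1
  13 | 1--1  (sole → essential)
  14 | --1-  (sole → essential)
  15 | --1-,1--1
Essential prime implicants: --1-, -0-1, 1--1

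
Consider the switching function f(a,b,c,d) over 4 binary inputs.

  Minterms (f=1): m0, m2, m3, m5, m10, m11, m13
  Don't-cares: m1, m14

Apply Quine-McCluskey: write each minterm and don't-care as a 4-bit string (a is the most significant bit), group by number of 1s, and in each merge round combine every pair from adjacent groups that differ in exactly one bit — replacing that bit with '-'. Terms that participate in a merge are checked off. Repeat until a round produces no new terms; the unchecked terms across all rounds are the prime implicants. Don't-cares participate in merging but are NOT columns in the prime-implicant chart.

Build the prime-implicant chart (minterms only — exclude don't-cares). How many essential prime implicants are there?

size-2^0 implicants → 0000(✓)  0001(✓)  0010(✓)  0011(✓)  0101(✓)  1010(✓)  1011(✓)  1101(✓)  1110(✓)
size-2^1 implicants → -010(✓)  -011(✓)  -101  0-01  00-0(✓)  00-1(✓)  000-(✓)  001-(✓)  1-10  101-(✓)
size-2^2 implicants → -01-  00--
Unchecked terms (primes): -01-, -101, 0-01, 00--, 1-10
Minterm coverage:
  m0 ⊆ 00-- [E]
  m2 ⊆ -01-,00--
  m3 ⊆ -01-,00--
  m5 ⊆ -101,0-01
  m10 ⊆ -01-,1-10
  m11 ⊆ -01- [E]
  m13 ⊆ -101 [E]
E = {-01-, -101, 00--}

3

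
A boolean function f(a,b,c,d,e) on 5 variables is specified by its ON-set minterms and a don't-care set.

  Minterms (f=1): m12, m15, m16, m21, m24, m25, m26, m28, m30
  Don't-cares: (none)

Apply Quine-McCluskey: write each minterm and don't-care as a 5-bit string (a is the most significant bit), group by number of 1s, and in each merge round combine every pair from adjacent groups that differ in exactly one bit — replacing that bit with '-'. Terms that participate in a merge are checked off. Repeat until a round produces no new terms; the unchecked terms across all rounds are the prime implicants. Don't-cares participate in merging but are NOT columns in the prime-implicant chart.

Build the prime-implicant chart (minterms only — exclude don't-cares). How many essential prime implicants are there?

6

Round 0: 01100✓ 01111 10000✓ 10101 11000✓ 11001✓ 11010✓ 11100✓ 11110✓
Round 1: -1100 1-000 11-00✓ 11-10✓ 110-0✓ 1100- 111-0✓
Round 2: 11--0
PIs = {-1100, 01111, 1-000, 10101, 11--0, 1100-}
Coverage chart:
  m12: -1100 ←essential
  m15: 01111 ←essential
  m16: 1-000 ←essential
  m21: 10101 ←essential
  m24: 1-000,11--0,1100-
  m25: 1100- ←essential
  m26: 11--0 ←essential
  m28: -1100,11--0
  m30: 11--0 ←essential
Essential: -1100, 01111, 1-000, 10101, 11--0, 1100-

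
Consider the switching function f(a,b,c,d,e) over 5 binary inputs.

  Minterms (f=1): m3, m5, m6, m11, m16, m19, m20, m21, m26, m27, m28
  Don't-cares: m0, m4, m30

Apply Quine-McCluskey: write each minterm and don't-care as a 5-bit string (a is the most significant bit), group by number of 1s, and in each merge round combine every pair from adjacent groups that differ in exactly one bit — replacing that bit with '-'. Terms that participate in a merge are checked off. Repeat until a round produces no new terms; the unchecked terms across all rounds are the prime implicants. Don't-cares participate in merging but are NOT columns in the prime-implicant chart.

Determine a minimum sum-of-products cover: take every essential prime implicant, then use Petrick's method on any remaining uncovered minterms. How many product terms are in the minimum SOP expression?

6

size-2^0 implicants → 00000(✓)  00011(✓)  00100(✓)  00101(✓)  00110(✓)  01011(✓)  10000(✓)  10011(✓)  10100(✓)  10101(✓)  11010(✓)  11011(✓)  11100(✓)  11110(✓)
size-2^1 implicants → -0000(✓)  -0011(✓)  -0100(✓)  -0101(✓)  -1011(✓)  0-011(✓)  00-00(✓)  001-0  0010-(✓)  1-011(✓)  1-100  10-00(✓)  1010-(✓)  11-10  1101-  111-0
size-2^2 implicants → --011  -0-00  -010-
Unchecked terms (primes): --011, -0-00, -010-, 001-0, 1-100, 11-10, 1101-, 111-0
Minterm coverage:
  m3 ⊆ --011 [E]
  m5 ⊆ -010- [E]
  m6 ⊆ 001-0 [E]
  m11 ⊆ --011 [E]
  m16 ⊆ -0-00 [E]
  m19 ⊆ --011 [E]
  m20 ⊆ -0-00,-010-,1-100
  m21 ⊆ -010- [E]
  m26 ⊆ 11-10,1101-
  m27 ⊆ --011,1101-
  m28 ⊆ 1-100,111-0
E = {--011, -0-00, -010-, 001-0}
Petrick residual → 1-100, 11-10
Cover = c'de + b'd'e' + b'cd' + a'b'ce' + acd'e' + abde'  |cover|=6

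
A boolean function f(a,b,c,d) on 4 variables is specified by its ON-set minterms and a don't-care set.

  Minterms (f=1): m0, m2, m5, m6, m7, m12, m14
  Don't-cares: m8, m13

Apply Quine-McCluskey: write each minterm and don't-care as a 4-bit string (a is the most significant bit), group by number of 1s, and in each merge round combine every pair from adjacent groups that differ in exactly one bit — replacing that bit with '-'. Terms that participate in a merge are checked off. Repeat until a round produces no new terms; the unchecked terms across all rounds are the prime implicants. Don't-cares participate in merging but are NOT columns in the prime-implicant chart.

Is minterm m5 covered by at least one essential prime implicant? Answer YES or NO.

Round 0: 0000✓ 0010✓ 0101✓ 0110✓ 0111✓ 1000✓ 1100✓ 1101✓ 1110✓
Round 1: -000 -101 -110 0-10 00-0 01-1 011- 1-00 11-0 110-
PIs = {-000, -101, -110, 0-10, 00-0, 01-1, 011-, 1-00, 11-0, 110-}
Coverage chart:
  m0: -000,00-0
  m2: 0-10,00-0
  m5: -101,01-1
  m6: -110,0-10,011-
  m7: 01-1,011-
  m12: 1-00,11-0,110-
  m14: -110,11-0
(no essential prime implicants)

NO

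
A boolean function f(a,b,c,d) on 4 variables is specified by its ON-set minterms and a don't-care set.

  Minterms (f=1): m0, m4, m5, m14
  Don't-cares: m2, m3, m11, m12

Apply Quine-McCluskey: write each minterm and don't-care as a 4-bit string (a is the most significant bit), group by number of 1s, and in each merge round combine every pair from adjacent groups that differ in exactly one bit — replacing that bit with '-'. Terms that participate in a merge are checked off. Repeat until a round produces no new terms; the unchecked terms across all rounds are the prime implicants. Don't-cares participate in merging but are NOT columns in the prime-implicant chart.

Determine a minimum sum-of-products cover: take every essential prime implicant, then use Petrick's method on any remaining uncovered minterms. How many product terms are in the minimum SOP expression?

size-2^0 implicants → 0000(✓)  0010(✓)  0011(✓)  0100(✓)  0101(✓)  1011(✓)  1100(✓)  1110(✓)
size-2^1 implicants → -011  -100  0-00  00-0  001-  010-  11-0
Unchecked terms (primes): -011, -100, 0-00, 00-0, 001-, 010-, 11-0
Minterm coverage:
  m0 ⊆ 0-00,00-0
  m4 ⊆ -100,0-00,010-
  m5 ⊆ 010- [E]
  m14 ⊆ 11-0 [E]
E = {010-, 11-0}
Petrick residual → 0-00
Cover = a'c'd' + a'bc' + abd'  |cover|=3

3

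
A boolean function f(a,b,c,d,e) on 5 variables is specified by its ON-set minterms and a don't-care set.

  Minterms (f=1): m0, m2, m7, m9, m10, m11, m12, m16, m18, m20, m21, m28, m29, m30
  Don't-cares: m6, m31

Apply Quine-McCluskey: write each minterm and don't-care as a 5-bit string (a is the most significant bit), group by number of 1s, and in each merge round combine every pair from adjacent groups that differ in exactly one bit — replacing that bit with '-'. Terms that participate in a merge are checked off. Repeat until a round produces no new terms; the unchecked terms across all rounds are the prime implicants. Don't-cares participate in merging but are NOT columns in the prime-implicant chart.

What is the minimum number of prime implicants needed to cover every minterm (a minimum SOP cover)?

[col 0] 00000*, 00010*, 00110*, 00111*, 01001*, 01010*, 01011*, 01100*, 10000*, 10010*, 10100*, 10101*, 11100*, 11101*, 11110*, 11111*
[col 1] -0000*, -0010*, -1100, 0-010, 00-10, 000-0*, 0011-, 010-1, 0101-, 1-100*, 1-101*, 10-00, 100-0*, 1010-*, 111-0*, 111-1*, 1110-*, 1111-*
[col 2] -00-0, 1-10-, 111--
Prime implicants: -00-0, -1100, 0-010, 00-10, 0011-, 010-1, 0101-, 1-10-, 10-00, 111--
PI chart (minterm → PIs covering it):
  0 | -00-0  (sole → essential)
  2 | -00-0,0-010,00-10
  7 | 0011-  (sole → essential)
  9 | 010-1  (sole → essential)
  10 | 0-010,0101-
  11 | 010-1,0101-
  12 | -1100  (sole → essential)
  16 | -00-0,10-00
  18 | -00-0  (sole → essential)
  20 | 1-10-,10-00
  21 | 1-10-  (sole → essential)
  28 | -1100,1-10-,111--
  29 | 1-10-,111--
  30 | 111--  (sole → essential)
Essential prime implicants: -00-0, -1100, 0011-, 010-1, 1-10-, 111--
Petrick residual → 0-010
Minimum SOP uses 7 PIs: b'c'e' + bcd'e' + a'c'de' + a'b'cd + a'bc'e + acd' + abc

7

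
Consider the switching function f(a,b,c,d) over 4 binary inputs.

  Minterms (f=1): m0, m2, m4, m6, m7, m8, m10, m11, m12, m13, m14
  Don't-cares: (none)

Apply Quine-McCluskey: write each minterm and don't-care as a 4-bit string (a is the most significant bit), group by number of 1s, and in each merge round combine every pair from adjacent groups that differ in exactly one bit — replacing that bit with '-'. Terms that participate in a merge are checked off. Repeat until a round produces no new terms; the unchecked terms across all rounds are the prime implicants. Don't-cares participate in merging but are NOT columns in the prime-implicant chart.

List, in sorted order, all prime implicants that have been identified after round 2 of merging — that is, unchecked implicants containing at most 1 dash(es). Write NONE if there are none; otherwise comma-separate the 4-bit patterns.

011-, 101-, 110-

size-2^0 implicants → 0000(✓)  0010(✓)  0100(✓)  0110(✓)  0111(✓)  1000(✓)  1010(✓)  1011(✓)  1100(✓)  1101(✓)  1110(✓)
size-2^1 implicants → -000(✓)  -010(✓)  -100(✓)  -110(✓)  0-00(✓)  0-10(✓)  00-0(✓)  01-0(✓)  011-  1-00(✓)  1-10(✓)  10-0(✓)  101-  11-0(✓)  110-
size-2^2 implicants → --00(✓)  --10(✓)  -0-0(✓)  -1-0(✓)  0--0(✓)  1--0(✓)
size-2^3 implicants → ---0
Unchecked terms (primes): ---0, 011-, 101-, 110-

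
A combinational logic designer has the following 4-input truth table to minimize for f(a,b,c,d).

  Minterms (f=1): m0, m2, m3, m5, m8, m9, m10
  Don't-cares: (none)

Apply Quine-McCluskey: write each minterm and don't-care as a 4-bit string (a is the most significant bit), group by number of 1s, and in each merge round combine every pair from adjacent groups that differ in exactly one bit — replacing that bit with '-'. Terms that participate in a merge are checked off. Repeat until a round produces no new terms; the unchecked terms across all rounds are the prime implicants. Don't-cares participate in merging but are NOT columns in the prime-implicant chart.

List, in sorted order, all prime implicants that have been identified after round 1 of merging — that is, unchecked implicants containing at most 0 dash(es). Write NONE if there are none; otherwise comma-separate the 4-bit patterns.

0101

[col 0] 0000*, 0010*, 0011*, 0101, 1000*, 1001*, 1010*
[col 1] -000*, -010*, 00-0*, 001-, 10-0*, 100-
[col 2] -0-0
Prime implicants: -0-0, 001-, 0101, 100-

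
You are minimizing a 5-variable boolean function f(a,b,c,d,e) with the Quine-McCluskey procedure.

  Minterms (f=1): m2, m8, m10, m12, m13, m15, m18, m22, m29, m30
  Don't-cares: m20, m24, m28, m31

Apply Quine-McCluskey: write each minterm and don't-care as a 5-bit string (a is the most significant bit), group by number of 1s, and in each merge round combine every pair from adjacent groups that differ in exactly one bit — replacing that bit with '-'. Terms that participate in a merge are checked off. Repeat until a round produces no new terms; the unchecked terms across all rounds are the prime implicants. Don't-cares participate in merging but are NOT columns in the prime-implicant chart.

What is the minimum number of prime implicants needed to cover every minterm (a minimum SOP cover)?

5

size-2^0 implicants → 00010(✓)  01000(✓)  01010(✓)  01100(✓)  01101(✓)  01111(✓)  10010(✓)  10100(✓)  10110(✓)  11000(✓)  11100(✓)  11101(✓)  11110(✓)  11111(✓)
size-2^1 implicants → -0010  -1000(✓)  -1100(✓)  -1101(✓)  -1111(✓)  0-010  01-00(✓)  010-0  011-1(✓)  0110-(✓)  1-100(✓)  1-110(✓)  10-10  101-0(✓)  11-00(✓)  111-0(✓)  111-1(✓)  1110-(✓)  1111-(✓)
size-2^2 implicants → -1-00  -11-1  -110-  1-1-0  111--
Unchecked terms (primes): -0010, -1-00, -11-1, -110-, 0-010, 010-0, 1-1-0, 10-10, 111--
Minterm coverage:
  m2 ⊆ -0010,0-010
  m8 ⊆ -1-00,010-0
  m10 ⊆ 0-010,010-0
  m12 ⊆ -1-00,-110-
  m13 ⊆ -11-1,-110-
  m15 ⊆ -11-1 [E]
  m18 ⊆ -0010,10-10
  m22 ⊆ 1-1-0,10-10
  m29 ⊆ -11-1,-110-,111--
  m30 ⊆ 1-1-0,111--
E = {-11-1}
Petrick residual → -0010, -1-00, 0-010, 1-1-0
Cover = b'c'de' + bd'e' + bce + a'c'de' + ace'  |cover|=5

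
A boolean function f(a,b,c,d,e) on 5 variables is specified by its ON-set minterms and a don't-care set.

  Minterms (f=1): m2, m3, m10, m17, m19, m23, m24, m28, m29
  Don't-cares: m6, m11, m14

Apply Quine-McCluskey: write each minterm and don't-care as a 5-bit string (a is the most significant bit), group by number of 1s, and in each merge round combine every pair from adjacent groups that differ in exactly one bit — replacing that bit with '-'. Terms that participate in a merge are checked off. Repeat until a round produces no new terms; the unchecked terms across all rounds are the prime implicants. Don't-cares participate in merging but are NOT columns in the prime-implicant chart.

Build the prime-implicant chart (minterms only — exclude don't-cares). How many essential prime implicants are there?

4

[col 0] 00010*, 00011*, 00110*, 01010*, 01011*, 01110*, 10001*, 10011*, 10111*, 11000*, 11100*, 11101*
[col 1] -0011, 0-010*, 0-011*, 0-110*, 00-10*, 0001-*, 01-10*, 0101-*, 10-11, 100-1, 11-00, 1110-
[col 2] 0--10, 0-01-
Prime implicants: -0011, 0--10, 0-01-, 10-11, 100-1, 11-00, 1110-
PI chart (minterm → PIs covering it):
  2 | 0--10,0-01-
  3 | -0011,0-01-
  10 | 0--10,0-01-
  17 | 100-1  (sole → essential)
  19 | -0011,10-11,100-1
  23 | 10-11  (sole → essential)
  24 | 11-00  (sole → essential)
  28 | 11-00,1110-
  29 | 1110-  (sole → essential)
Essential prime implicants: 10-11, 100-1, 11-00, 1110-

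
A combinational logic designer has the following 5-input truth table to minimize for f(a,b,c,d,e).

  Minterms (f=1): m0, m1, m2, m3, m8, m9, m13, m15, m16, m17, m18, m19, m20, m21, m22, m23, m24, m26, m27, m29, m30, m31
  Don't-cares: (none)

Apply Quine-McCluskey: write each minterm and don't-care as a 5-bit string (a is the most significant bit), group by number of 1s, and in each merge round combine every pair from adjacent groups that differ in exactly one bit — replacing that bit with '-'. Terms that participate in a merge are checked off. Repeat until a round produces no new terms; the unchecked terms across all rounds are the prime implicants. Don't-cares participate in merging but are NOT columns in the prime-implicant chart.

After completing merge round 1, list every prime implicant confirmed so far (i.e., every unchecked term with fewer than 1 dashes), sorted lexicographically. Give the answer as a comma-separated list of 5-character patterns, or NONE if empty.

Round 0: 00000✓ 00001✓ 00010✓ 00011✓ 01000✓ 01001✓ 01101✓ 01111✓ 10000✓ 10001✓ 10010✓ 10011✓ 10100✓ 10101✓ 10110✓ 10111✓ 11000✓ 11010✓ 11011✓ 11101✓ 11110✓ 11111✓
Round 1: -0000✓ -0001✓ -0010✓ -0011✓ -1000✓ -1101✓ -1111✓ 0-000✓ 0-001✓ 000-0✓ 000-1✓ 0000-✓ 0001-✓ 01-01 0100-✓ 011-1✓ 1-000✓ 1-010✓ 1-011✓ 1-101✓ 1-110✓ 1-111✓ 10-00✓ 10-01✓ 10-10✓ 10-11✓ 100-0✓ 100-1✓ 1000-✓ 1001-✓ 101-0✓ 101-1✓ 1010-✓ 1011-✓ 11-10✓ 11-11✓ 110-0✓ 1101-✓ 111-1✓ 1111-✓
Round 2: --000 -00-0✓ -00-1✓ -000-✓ -001-✓ -11-1 0-00- 000--✓ 1--10✓ 1--11✓ 1-0-0 1-01-✓ 1-1-1 1-11-✓ 10--0✓ 10--1✓ 10-0-✓ 10-1-✓ 100--✓ 101--✓ 11-1-✓
Round 3: -00-- 1--1- 10---
PIs = {--000, -00--, -11-1, 0-00-, 01-01, 1--1-, 1-0-0, 1-1-1, 10---}

NONE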